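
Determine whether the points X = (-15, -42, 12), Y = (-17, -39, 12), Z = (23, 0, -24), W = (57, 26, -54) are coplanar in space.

With X as base: XY = (-2, 3, 0), XZ = (38, 42, -36), XW = (72, 68, -66).
XZ × XW = (-324, -84, -440).
XY · (XZ × XW) = 396.
Since 396 ≠ 0, the four points are not coplanar.

No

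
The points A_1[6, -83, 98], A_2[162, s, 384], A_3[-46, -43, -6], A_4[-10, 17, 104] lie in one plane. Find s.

Coplanarity ⇔ det[A_1A_2; A_1A_3; A_1A_4] = 0.
Expanding, this is linear in s: (1976)s + (519688) = 0.
So s = -263.

-263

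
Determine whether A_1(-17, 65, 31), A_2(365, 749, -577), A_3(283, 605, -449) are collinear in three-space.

A_1A_2 = (382, 684, -608), A_1A_3 = (300, 540, -480).
Comparing components 3 and 1: (-608)(300) − (382)(-480) = 960 ≠ 0, so A_1A_2 and A_1A_3 are not parallel and the points are not collinear.

No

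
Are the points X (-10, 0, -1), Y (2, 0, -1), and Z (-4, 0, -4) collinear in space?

No

XY = (12, 0, 0), XZ = (6, 0, -3).
Comparing components 3 and 1: (0)(6) − (12)(-3) = 36 ≠ 0, so XY and XZ are not parallel and the points are not collinear.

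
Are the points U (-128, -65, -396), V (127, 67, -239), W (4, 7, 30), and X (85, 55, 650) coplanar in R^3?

Yes

With U as base: UV = (255, 132, 157), UW = (132, 72, 426), UX = (213, 120, 1046).
UW × UX = (24192, -47334, 504).
UV · (UW × UX) = 0.
The scalar triple product vanishes, so the four points are coplanar.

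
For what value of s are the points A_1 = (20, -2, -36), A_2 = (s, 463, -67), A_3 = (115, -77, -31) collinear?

Direction A_1A_3 = (95, -75, 5). From the y-coordinate of A_2, the parameter along the line is τ = (463 − (-2))/(-75) = -31/5.
Then s = 20 + (-31/5)·(95) = -569.

-569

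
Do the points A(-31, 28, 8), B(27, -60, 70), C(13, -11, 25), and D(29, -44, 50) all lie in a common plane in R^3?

No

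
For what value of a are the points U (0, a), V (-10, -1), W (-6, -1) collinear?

Collinearity: (U − V) must be parallel to (W − V) = (4, 0).
Cross-multiplying the components: (a − (-1))·(4) = (10)·(0).
Solving gives a = -1.

-1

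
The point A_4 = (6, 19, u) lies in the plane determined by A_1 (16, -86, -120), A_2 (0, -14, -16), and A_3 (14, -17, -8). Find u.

A normal to the plane is n = A_1A_2 × A_1A_3 = (888, 1584, -960).
A_4 lies in the plane iff n · A_1A_4 = 0.
This gives (-960)u + (42240) = 0, so u = 44.

44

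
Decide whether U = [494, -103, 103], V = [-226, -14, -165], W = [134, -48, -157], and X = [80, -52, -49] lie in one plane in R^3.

Yes

With U as base: UV = (-720, 89, -268), UW = (-360, 55, -260), UX = (-414, 51, -152).
UW × UX = (4900, 52920, 4410).
UV · (UW × UX) = 0.
The scalar triple product vanishes, so the four points are coplanar.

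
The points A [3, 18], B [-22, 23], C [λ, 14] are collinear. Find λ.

23

The three points are collinear iff det[AB; AC] = 0.
This determinant is linear in λ: (-5)λ + (115) = 0, so λ = 23.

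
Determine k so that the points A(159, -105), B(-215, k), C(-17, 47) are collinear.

218

The three points are collinear iff det[AB; AC] = 0.
This determinant is linear in k: (176)k + (-38368) = 0, so k = 218.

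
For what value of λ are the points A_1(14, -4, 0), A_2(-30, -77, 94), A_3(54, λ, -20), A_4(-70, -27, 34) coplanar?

10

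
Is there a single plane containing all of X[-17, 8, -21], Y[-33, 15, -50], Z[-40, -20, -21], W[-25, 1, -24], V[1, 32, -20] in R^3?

No

The plane through X, Y, Z has normal n = XY × XZ = (-812, 667, 609) and equation n·P = 6351.
Checking the remaining points: n·W = 6351, n·V = 8352.
Since n·V = 8352 ≠ 6351, V is off the plane and the points are not all coplanar.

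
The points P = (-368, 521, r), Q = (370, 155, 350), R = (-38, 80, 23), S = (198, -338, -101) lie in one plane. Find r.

99

Coplanarity ⇔ det[PQ; PR; PS] = 0.
Expanding, this is linear in r: (-188244)r + (18636156) = 0.
So r = 99.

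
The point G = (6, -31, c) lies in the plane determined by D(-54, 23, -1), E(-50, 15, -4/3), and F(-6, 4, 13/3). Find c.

2

A normal to the plane is n = DE × DF = (-49, -112/3, 308).
G lies in the plane iff n · DG = 0.
This gives (308)c + (-616) = 0, so c = 2.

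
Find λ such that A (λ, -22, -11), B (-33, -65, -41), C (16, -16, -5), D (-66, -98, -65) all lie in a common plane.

10

The points are coplanar iff AB · (AC × AD) = 0.
Expanding, this is linear in λ: (-12)λ + (120) = 0.
So λ = 10.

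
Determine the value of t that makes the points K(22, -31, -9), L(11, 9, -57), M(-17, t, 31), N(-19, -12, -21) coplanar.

The points are coplanar iff KL · (KM × KN) = 0.
Expanding, this is linear in t: (-1836)t + (-97308) = 0.
So t = -53.

-53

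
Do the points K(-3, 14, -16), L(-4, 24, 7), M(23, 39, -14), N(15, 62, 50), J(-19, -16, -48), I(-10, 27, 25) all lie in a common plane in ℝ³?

The plane through K, L, M has normal n = KL × KM = (-555, 600, -285) and equation n·P = 14625.
Checking the remaining points: n·N = 14625, n·J = 14625, n·I = 14625.
All equal 14625, so all 6 points lie in one plane.

Yes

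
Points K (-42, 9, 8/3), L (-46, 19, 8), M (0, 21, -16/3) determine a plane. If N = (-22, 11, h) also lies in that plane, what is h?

A normal to the plane is n = KL × KM = (-144, 192, -468).
N lies in the plane iff n · KN = 0.
This gives (-468)h + (-1248) = 0, so h = -8/3.

-8/3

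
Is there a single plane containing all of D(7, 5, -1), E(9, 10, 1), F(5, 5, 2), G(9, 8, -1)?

Yes

The four points are coplanar iff the 3×3 determinant with rows DE, DF, DG is zero.
Rows: (2, 5, 2), (-2, 0, 3), (2, 3, 0).
Expanding along the first row: (2)(-9) − (5)(-6) + (2)(-6) = 0.
Zero determinant ⇒ coplanar.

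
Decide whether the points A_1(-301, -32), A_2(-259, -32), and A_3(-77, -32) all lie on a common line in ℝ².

Yes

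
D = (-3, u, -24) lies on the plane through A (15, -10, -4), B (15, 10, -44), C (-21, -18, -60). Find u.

-18

The plane through A, B, C has equation −1440x + 1440y + 720z = -38880.
Substituting D: (1440)u + (-12960) = -38880, so u = -18.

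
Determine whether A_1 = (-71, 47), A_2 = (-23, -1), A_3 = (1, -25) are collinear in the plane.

Yes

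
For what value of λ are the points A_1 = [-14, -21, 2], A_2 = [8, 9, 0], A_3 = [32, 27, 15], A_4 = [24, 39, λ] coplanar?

The points are coplanar iff A_1A_2 · (A_1A_3 × A_1A_4) = 0.
Expanding, this is linear in λ: (-324)λ + (-3564) = 0.
So λ = -11.

-11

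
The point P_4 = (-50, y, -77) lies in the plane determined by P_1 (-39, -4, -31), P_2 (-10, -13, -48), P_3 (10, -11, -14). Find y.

-10

The plane through P_1, P_2, P_3 has equation −272x − 1326y + 238z = 8534.
Substituting P_4: (-1326)y + (-4726) = 8534, so y = -10.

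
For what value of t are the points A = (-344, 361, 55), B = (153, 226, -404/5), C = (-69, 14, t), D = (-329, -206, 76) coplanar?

-8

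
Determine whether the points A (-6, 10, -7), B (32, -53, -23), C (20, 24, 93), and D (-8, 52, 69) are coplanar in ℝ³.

Yes

A normal to the plane through A, B, C is n = AB × AC = (-6076, -4216, 2170).
The plane has equation n·P = -20894. For D: n·D = -20894.
Equal, so D lies in the plane and all four are coplanar.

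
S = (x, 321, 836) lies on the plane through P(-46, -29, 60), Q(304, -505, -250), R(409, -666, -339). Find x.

-766

A normal to the plane is n = PQ × PR = (-7546, -1400, -6370).
S lies in the plane iff n · PS = 0.
This gives (-7546)x + (-5780236) = 0, so x = -766.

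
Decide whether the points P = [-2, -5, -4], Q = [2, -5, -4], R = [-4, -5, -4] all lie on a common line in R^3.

PQ = (4, 0, 0), PR = (-2, 0, 0).
Each component of PR is -1/2 times the corresponding component of PQ, so PR = -1/2·PQ and the points are collinear.

Yes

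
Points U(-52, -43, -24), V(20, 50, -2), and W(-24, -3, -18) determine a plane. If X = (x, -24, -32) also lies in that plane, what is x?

-48

Coplanarity requires UV · (UW × UX) = 0.
UV = (72, 93, 22), UW = (28, 40, 6); the triple product is linear in x with coefficient -322 and constant term -15456.
Setting it to zero: x = -48.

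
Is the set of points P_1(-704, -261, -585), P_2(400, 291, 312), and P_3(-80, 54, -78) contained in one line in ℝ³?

P_1P_2 = (1104, 552, 897), P_1P_3 = (624, 315, 507).
Comparing components 2 and 3: (552)(507) − (897)(315) = -2691 ≠ 0, so P_1P_2 and P_1P_3 are not parallel and the points are not collinear.

No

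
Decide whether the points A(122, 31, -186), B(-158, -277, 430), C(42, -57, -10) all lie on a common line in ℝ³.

AB = (-280, -308, 616), AC = (-80, -88, 176).
AB × AC = (0, 0, 0).
The cross product vanishes, so the three points are collinear.

Yes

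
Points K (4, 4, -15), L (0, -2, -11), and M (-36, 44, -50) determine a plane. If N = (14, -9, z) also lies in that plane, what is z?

A normal to the plane is n = KL × KM = (50, -300, -400).
N lies in the plane iff n · KN = 0.
This gives (-400)z + (-1600) = 0, so z = -4.

-4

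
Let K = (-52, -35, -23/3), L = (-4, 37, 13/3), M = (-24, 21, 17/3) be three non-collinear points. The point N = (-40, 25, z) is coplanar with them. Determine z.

43/3

Coplanarity requires KL · (KM × KN) = 0.
KL = (48, 72, 12), KM = (28, 56, 40/3); the triple product is linear in z with coefficient 672 and constant term -9632.
Setting it to zero: z = 43/3.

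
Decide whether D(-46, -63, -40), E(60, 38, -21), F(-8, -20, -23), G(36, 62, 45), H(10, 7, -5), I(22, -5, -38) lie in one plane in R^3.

The plane through D, E, F has normal n = DE × DF = (900, -1080, 720) and equation n·P = -2160.
Checking the remaining points: n·G = -2160, n·H = -2160, n·I = -2160.
All equal -2160, so all 6 points lie in one plane.

Yes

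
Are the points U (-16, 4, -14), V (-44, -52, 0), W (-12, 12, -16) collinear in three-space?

Yes

UV = (-28, -56, 14), UW = (4, 8, -2).
UV × UW = (0, 0, 0).
The cross product vanishes, so the three points are collinear.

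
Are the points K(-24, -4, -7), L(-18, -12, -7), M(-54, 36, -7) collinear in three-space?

Yes

KL = (6, -8, 0), KM = (-30, 40, 0).
Each component of KM is -5 times the corresponding component of KL, so KM = -5·KL and the points are collinear.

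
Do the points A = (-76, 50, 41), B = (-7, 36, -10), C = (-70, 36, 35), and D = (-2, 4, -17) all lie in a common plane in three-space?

A normal to the plane through A, B, C is n = AB × AC = (-630, 108, -882).
The plane has equation n·P = 17118. For D: n·D = 16686.
16686 ≠ 17118, so D is off the plane.

No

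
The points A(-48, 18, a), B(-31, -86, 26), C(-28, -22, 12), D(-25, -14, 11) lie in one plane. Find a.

Coplanarity ⇔ det[AB; AC; AD] = 0.
Expanding, this is linear in a: (168)a + (504) = 0.
So a = -3.

-3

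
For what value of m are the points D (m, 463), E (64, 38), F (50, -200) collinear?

The three points are collinear iff det[DE; DF] = 0.
This determinant is linear in m: (238)m + (-21182) = 0, so m = 89.

89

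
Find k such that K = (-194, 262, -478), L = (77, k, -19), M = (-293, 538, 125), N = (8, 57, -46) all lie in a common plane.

The points are coplanar iff KL · (KM × KN) = 0.
Expanding, this is linear in k: (164574)k + (6418386) = 0.
So k = -39.

-39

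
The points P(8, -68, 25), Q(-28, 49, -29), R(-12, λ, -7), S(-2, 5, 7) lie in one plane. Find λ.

Normal to plane PQS: n = (1836, -108, -1458); plane equation n·X = -14418.
Requiring n·R = -14418: (-108)λ + (-11826) = -14418.
So λ = 24.

24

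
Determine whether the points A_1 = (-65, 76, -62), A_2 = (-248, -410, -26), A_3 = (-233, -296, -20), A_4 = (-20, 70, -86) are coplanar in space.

Yes

The four points are coplanar iff the 3×3 determinant with rows A_1A_2, A_1A_3, A_1A_4 is zero.
Rows: (-183, -486, 36), (-168, -372, 42), (45, -6, -24).
Expanding along the first row: (-183)(9180) − (-486)(2142) + (36)(17748) = 0.
Zero determinant ⇒ coplanar.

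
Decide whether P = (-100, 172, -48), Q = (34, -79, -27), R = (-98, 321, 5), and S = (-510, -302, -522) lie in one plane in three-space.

The four points are coplanar iff the 3×3 determinant with rows PQ, PR, PS is zero.
Rows: (134, -251, 21), (2, 149, 53), (-410, -474, -474).
Expanding along the first row: (134)(-45504) − (-251)(20782) + (21)(60142) = 381728.
Nonzero ⇒ not coplanar.

No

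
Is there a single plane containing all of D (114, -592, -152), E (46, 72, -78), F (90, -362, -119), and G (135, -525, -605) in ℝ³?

The four points are coplanar iff the 3×3 determinant with rows DE, DF, DG is zero.
Rows: (-68, 664, 74), (-24, 230, 33), (21, 67, -453).
Expanding along the first row: (-68)(-106401) − (664)(10179) + (74)(-6438) = 0.
Zero determinant ⇒ coplanar.

Yes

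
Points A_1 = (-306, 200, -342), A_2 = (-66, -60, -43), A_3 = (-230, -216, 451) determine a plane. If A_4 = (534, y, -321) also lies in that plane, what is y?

-220

A normal to the plane is n = A_1A_2 × A_1A_3 = (-81796, -167596, -80080).
A_4 lies in the plane iff n · A_1A_4 = 0.
This gives (-167596)y + (-36871120) = 0, so y = -220.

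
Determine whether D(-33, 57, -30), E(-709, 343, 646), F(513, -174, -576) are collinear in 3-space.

DE = (-676, 286, 676), DF = (546, -231, -546).
DE × DF = (0, 0, 0).
The cross product vanishes, so the three points are collinear.

Yes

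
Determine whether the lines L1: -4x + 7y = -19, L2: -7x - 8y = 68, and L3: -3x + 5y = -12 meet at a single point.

No

Lines aᵢx + bᵢy = cᵢ with pairwise distinct directions are concurrent exactly when det[aᵢ bᵢ cᵢ] = 0.
Here the determinant is 81.
Nonzero, so no common point exists.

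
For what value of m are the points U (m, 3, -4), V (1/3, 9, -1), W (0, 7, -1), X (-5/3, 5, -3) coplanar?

-8/3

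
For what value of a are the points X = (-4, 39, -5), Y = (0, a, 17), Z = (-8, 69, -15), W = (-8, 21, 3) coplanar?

The points are coplanar iff XY · (XZ × XW) = 0.
Expanding, this is linear in a: (72)a + (1656) = 0.
So a = -23.

-23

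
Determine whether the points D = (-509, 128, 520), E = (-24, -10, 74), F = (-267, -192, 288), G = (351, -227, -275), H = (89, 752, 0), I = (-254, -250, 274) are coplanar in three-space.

The plane through D, E, F has normal n = DE × DF = (-110704, 4588, -121804) and equation n·P = -6402480.
Checking the remaining points: n·G = -6402480, n·H = -6402480, n·I = -6402480.
All equal -6402480, so all 6 points lie in one plane.

Yes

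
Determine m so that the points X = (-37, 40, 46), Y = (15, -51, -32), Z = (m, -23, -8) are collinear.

-1

Direction XY = (52, -91, -78). From the y-coordinate of Z, the parameter along the line is τ = (-23 − 40)/(-91) = 9/13.
Then m = (-37) + 9/13·(52) = -1.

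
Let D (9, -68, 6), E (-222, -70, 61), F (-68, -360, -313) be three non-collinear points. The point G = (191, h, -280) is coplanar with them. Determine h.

The plane through D, E, F has equation 16698x − 77924y + 67298z = 5852902.
Substituting G: (-77924)h + (-15654122) = 5852902, so h = -276.

-276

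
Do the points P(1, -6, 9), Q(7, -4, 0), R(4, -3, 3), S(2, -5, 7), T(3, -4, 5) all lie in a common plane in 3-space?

The plane through P, Q, R has normal n = PQ × PR = (15, 9, 12) and equation n·X = 69.
Checking the remaining points: n·S = 69, n·T = 69.
All equal 69, so all 5 points lie in one plane.

Yes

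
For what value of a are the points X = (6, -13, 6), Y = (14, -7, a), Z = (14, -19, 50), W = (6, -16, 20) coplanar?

Coplanarity ⇔ det[XY; XZ; XW] = 0.
Expanding, this is linear in a: (-24)a + (-144) = 0.
So a = -6.

-6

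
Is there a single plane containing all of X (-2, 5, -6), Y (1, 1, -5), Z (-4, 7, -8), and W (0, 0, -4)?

The four points are coplanar iff the 3×3 determinant with rows XY, XZ, XW is zero.
Rows: (3, -4, 1), (-2, 2, -2), (2, -5, 2).
Expanding along the first row: (3)(-6) − (-4)(0) + (1)(6) = -12.
Nonzero ⇒ not coplanar.

No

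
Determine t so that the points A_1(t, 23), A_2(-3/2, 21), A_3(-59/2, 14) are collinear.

13/2

The three points are collinear iff det[A_1A_2; A_1A_3] = 0.
This determinant is linear in t: (7)t + (-91/2) = 0, so t = 13/2.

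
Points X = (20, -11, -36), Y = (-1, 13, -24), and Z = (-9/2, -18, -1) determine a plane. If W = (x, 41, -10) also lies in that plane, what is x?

-51/2

The plane through X, Y, Z has equation 924x + 441y + 735z = -12831.
Substituting W: (924)x + (10731) = -12831, so x = -51/2.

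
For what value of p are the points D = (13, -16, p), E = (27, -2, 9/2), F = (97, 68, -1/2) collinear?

Collinearity requires DE × DF = 0; each component is linear in p.
The x-component gives (70)p + (-385) = 0, so p = 11/2.
The remaining components then also vanish.

11/2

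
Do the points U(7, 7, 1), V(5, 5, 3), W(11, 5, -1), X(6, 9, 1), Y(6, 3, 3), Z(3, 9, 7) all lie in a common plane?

The plane through U, V, W has normal n = UV × UW = (8, 4, 12) and equation n·P = 96.
Checking the remaining points: n·X = 96, n·Y = 96, n·Z = 144.
Since n·Z = 144 ≠ 96, Z is off the plane and the points are not all coplanar.

No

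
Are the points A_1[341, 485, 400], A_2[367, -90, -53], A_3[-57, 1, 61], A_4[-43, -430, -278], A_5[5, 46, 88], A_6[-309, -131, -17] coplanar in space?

No

The plane through A_1, A_2, A_3 has normal n = A_1A_2 × A_1A_3 = (-24327, 189108, -241434) and equation n·P = -13151727.
Checking the remaining points: n·A_4 = -13151727, n·A_5 = -12668859, n·A_6 = -13151727.
Since n·A_5 = -12668859 ≠ -13151727, A_5 is off the plane and the points are not all coplanar.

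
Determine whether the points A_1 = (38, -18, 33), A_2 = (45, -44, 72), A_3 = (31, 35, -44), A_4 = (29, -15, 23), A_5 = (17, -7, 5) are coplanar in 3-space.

No

The plane through A_1, A_2, A_3 has normal n = A_1A_2 × A_1A_3 = (-65, 266, 189) and equation n·P = -1021.
Checking the remaining points: n·A_4 = -1528, n·A_5 = -2022.
Since n·A_4 = -1528 ≠ -1021, A_4 is off the plane and the points are not all coplanar.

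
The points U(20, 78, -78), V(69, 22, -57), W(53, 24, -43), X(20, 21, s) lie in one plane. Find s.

Coplanarity ⇔ det[UV; UW; UX] = 0.
Expanding, this is linear in s: (-798)s + (-3990) = 0.
So s = -5.

-5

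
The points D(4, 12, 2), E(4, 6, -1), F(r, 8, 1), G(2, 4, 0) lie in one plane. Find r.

3

The points are coplanar iff DE · (DF × DG) = 0.
Expanding, this is linear in r: (12)r + (-36) = 0.
So r = 3.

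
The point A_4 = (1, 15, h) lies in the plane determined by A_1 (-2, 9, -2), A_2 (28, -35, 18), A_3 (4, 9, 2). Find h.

0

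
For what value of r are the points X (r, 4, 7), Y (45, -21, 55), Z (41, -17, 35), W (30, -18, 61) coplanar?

Coplanarity ⇔ det[XY; XZ; XW] = 0.
Expanding, this is linear in r: (-84)r + (-2016) = 0.
So r = -24.

-24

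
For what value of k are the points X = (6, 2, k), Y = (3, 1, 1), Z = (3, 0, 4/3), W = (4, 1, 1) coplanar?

Coplanarity ⇔ det[XY; XZ; XW] = 0.
Expanding, this is linear in k: (-1)k + (2/3) = 0.
So k = 2/3.

2/3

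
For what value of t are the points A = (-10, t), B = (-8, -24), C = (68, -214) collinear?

-19

Collinearity: (A − B) must be parallel to (C − B) = (76, -190).
Cross-multiplying the components: (t − (-24))·(76) = (-2)·(-190).
Solving gives t = -19.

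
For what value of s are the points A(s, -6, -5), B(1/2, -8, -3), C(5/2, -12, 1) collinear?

Collinearity requires AB × AC = 0; each component is linear in s.
The y-component gives (4)s + (2) = 0, so s = -1/2.
The remaining components then also vanish.

-1/2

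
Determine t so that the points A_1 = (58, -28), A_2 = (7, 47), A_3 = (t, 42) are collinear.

Collinearity: (A_3 − A_1) must be parallel to (A_2 − A_1) = (-51, 75).
Cross-multiplying the components: (t − 58)·(75) = (70)·(-51).
Solving gives t = 52/5.

52/5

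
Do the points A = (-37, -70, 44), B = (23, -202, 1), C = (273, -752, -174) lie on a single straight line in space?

AB = (60, -132, -43), AC = (310, -682, -218).
AB × AC = (-550, -250, 0).
The cross product is nonzero, so the points do not lie on one line.

No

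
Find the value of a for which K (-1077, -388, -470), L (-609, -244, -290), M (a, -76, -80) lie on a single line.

Collinearity requires KL × KM = 0; each component is linear in a.
The y-component gives (180)a + (11340) = 0, so a = -63.
The remaining components then also vanish.

-63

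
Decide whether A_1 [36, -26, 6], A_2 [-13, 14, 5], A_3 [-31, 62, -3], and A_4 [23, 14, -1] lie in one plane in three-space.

The four points are coplanar iff the 3×3 determinant with rows A_1A_2, A_1A_3, A_1A_4 is zero.
Rows: (-49, 40, -1), (-67, 88, -9), (-13, 40, -7).
Expanding along the first row: (-49)(-256) − (40)(352) + (-1)(-1536) = 0.
Zero determinant ⇒ coplanar.

Yes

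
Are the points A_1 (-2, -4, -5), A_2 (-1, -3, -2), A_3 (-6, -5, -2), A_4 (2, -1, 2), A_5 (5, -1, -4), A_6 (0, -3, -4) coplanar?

Yes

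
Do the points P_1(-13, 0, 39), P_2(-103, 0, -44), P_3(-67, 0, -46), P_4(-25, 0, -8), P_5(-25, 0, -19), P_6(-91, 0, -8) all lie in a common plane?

Yes

The plane through P_1, P_2, P_3 has normal n = P_1P_2 × P_1P_3 = (0, -3168, 0) and equation n·P = 0.
Checking the remaining points: n·P_4 = 0, n·P_5 = 0, n·P_6 = 0.
All equal 0, so all 6 points lie in one plane.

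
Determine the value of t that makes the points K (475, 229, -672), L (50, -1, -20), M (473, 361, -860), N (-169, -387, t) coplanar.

700

The points are coplanar iff KL · (KM × KN) = 0.
Expanding, this is linear in t: (-56560)t + (39592000) = 0.
So t = 700.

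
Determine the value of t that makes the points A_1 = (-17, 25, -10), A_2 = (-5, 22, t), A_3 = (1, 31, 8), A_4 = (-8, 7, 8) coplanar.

Normal to plane A_1A_3A_4: n = (432, -162, -378); plane equation n·P = -7614.
Requiring n·A_2 = -7614: (-378)t + (-5724) = -7614.
So t = 5.

5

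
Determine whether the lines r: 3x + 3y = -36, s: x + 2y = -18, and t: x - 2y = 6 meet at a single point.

Yes

Intersecting r and s: solving the 2×2 system gives (x, y) = (-6, -6).
Substitute into t: (1)(-6) + (-2)(-6) = 6.
This equals 6, so (-6, -6) lies on all three lines and they are concurrent.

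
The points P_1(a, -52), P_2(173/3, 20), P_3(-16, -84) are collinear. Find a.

20/3

Collinearity: (P_1 − P_2) must be parallel to (P_3 − P_2) = (-221/3, -104).
Cross-multiplying the components: (a − 173/3)·(-104) = (-72)·(-221/3).
Solving gives a = 20/3.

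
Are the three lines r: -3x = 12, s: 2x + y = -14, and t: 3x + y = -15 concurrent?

No

The three lines meet at one point iff the augmented coefficient matrix [aᵢ bᵢ cᵢ] has rank < 3, i.e. its determinant vanishes.
Here the determinant is -9.
Nonzero, so no common point exists.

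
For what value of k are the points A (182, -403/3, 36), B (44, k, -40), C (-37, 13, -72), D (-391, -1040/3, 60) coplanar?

-26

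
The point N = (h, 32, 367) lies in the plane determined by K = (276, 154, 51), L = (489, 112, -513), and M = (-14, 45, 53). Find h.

-229

The plane through K, L, M has equation −61560x + 163134y − 35397z = 6326829.
Substituting N: (-61560)h + (-7770411) = 6326829, so h = -229.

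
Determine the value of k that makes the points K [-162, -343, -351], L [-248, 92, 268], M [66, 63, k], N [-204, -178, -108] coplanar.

Coplanarity ⇔ det[KL; KM; KN] = 0.
Expanding, this is linear in k: (-4080)k + (-175440) = 0.
So k = -43.

-43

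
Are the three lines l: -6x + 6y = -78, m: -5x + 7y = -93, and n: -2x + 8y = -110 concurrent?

Yes

Lines aᵢx + bᵢy = cᵢ with pairwise distinct directions are concurrent exactly when det[aᵢ bᵢ cᵢ] = 0.
Here the determinant is 0.
It vanishes, so the lines are concurrent at (-1, -14).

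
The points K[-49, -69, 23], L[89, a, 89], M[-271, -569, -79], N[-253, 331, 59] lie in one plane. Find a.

259

Normal to plane KMN: n = (22800, 28800, -190800); plane equation n·P = -7492800.
Requiring n·L = -7492800: (28800)a + (-14952000) = -7492800.
So a = 259.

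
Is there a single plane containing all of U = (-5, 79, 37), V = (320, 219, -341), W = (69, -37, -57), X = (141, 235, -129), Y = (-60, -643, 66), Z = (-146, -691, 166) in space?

The plane through U, V, W has normal n = UV × UW = (-57008, 2578, -48060) and equation n·P = -1289518.
Checking the remaining points: n·X = -1232558, n·Y = -1409134, n·Z = -1436190.
Since n·X = -1232558 ≠ -1289518, X is off the plane and the points are not all coplanar.

No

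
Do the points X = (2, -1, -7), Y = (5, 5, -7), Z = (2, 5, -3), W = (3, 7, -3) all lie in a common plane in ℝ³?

A normal to the plane through X, Y, Z is n = XY × XZ = (24, -12, 18).
The plane has equation n·P = -66. For W: n·W = -66.
Equal, so W lies in the plane and all four are coplanar.

Yes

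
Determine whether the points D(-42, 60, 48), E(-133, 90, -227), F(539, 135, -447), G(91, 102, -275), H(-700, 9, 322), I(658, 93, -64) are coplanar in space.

Yes

The plane through D, E, F has normal n = DE × DF = (5775, -204820, -24255) and equation n·P = -13695990.
Checking the remaining points: n·G = -13695990, n·H = -13695990, n·I = -13695990.
All equal -13695990, so all 6 points lie in one plane.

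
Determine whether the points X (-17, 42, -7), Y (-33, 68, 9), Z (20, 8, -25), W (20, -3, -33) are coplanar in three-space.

Yes

A normal to the plane through X, Y, Z is n = XY × XZ = (76, 304, -418).
The plane has equation n·P = 14402. For W: n·W = 14402.
Equal, so W lies in the plane and all four are coplanar.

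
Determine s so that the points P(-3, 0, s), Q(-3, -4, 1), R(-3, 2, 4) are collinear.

Collinearity requires PQ × PR = 0; each component is linear in s.
The x-component gives (6)s + (-18) = 0, so s = 3.
The remaining components then also vanish.

3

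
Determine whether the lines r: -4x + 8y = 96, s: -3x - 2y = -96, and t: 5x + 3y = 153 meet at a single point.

Intersecting r and s: solving the 2×2 system gives (x, y) = (18, 21).
Substitute into t: (5)(18) + (3)(21) = 153.
This equals 153, so (18, 21) lies on all three lines and they are concurrent.

Yes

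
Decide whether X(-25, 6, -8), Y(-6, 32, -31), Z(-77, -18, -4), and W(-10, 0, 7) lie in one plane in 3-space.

A normal to the plane through X, Y, Z is n = XY × XZ = (-448, 1120, 896).
The plane has equation n·P = 10752. For W: n·W = 10752.
Equal, so W lies in the plane and all four are coplanar.

Yes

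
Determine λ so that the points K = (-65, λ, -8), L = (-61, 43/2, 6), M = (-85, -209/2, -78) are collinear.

1/2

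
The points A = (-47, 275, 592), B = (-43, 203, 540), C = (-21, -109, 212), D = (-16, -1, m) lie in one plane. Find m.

Normal to plane ABC: n = (7392, 168, 336); plane equation n·P = -102312.
Requiring n·D = -102312: (336)m + (-118440) = -102312.
So m = 48.

48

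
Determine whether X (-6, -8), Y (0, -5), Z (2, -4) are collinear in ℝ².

Yes

XY = (6, 3), XZ = (8, 4).
Twice the signed area of △XYZ is (6)(4) − (3)(8) = 0.
The triangle is degenerate (zero area), so the points are collinear.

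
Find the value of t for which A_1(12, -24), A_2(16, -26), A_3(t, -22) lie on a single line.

8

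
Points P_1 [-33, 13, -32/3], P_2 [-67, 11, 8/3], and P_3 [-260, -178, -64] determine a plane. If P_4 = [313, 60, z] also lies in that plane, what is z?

A normal to the plane is n = P_1P_2 × P_1P_3 = (7960/3, -4840, 6040).
P_4 lies in the plane iff n · P_1P_4 = 0.
This gives (6040)z + (755000) = 0, so z = -125.

-125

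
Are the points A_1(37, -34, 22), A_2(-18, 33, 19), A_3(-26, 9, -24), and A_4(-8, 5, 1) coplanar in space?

A normal to the plane through A_1, A_2, A_3 is n = A_1A_2 × A_1A_3 = (-2953, -2341, 1856).
The plane has equation n·P = 11165. For A_4: n·A_4 = 13775.
13775 ≠ 11165, so A_4 is off the plane.

No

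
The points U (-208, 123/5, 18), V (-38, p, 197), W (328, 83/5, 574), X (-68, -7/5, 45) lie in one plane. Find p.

113/5

Normal to plane UWX: n = (14240, 63368, -12816); plane equation n·P = -8168776/5.
Requiring n·V = -8168776/5: (63368)p + (-3065872) = -8168776/5.
So p = 113/5.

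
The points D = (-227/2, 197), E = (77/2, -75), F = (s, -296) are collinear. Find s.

162

The three points are collinear iff det[DE; DF] = 0.
This determinant is linear in s: (272)s + (-44064) = 0, so s = 162.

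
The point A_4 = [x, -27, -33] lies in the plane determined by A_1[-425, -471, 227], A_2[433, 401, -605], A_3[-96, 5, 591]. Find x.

A normal to the plane is n = A_1A_2 × A_1A_3 = (713440, -586040, 121520).
A_4 lies in the plane iff n · A_1A_4 = 0.
This gives (713440)x + (11415040) = 0, so x = -16.

-16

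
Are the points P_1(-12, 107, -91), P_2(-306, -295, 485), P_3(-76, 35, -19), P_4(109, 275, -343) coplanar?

No

The four points are coplanar iff the 3×3 determinant with rows P_1P_2, P_1P_3, P_1P_4 is zero.
Rows: (-294, -402, 576), (-64, -72, 72), (121, 168, -252).
Expanding along the first row: (-294)(6048) − (-402)(7416) + (576)(-2040) = 28080.
Nonzero ⇒ not coplanar.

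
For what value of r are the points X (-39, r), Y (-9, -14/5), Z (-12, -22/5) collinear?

-94/5

The three points are collinear iff det[XY; XZ] = 0.
This determinant is linear in r: (-3)r + (-282/5) = 0, so r = -94/5.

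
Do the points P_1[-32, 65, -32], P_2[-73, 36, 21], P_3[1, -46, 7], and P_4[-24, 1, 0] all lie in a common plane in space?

Yes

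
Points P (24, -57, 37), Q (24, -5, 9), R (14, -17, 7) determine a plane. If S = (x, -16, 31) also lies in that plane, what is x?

A normal to the plane is n = PQ × PR = (-440, 280, 520).
S lies in the plane iff n · PS = 0.
This gives (-440)x + (18920) = 0, so x = 43.

43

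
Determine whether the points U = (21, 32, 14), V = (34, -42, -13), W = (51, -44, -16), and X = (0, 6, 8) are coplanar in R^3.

A normal to the plane through U, V, W is n = UV × UW = (168, -420, 1232).
The plane has equation n·P = 7336. For X: n·X = 7336.
Equal, so X lies in the plane and all four are coplanar.

Yes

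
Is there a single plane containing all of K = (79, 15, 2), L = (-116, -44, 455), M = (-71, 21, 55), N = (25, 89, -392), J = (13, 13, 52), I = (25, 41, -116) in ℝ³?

Yes

The plane through K, L, M has normal n = KL × KM = (-5845, -57615, -10020) and equation n·P = -1346020.
Checking the remaining points: n·N = -1346020, n·J = -1346020, n·I = -1346020.
All equal -1346020, so all 6 points lie in one plane.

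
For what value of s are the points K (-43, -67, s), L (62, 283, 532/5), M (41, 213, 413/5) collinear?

-63/5

Direction LM = (-21, -70, -119/5). From the x-coordinate of K, the parameter along the line is τ = (-43 − 62)/(-21) = 5.
Then s = 532/5 + 5·(-119/5) = -63/5.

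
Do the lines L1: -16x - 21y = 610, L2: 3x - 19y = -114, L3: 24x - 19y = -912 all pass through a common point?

No

Lines aᵢx + bᵢy = cᵢ with pairwise distinct directions are concurrent exactly when det[aᵢ bᵢ cᵢ] = 0.
Here the determinant is 798.
Nonzero, so no common point exists.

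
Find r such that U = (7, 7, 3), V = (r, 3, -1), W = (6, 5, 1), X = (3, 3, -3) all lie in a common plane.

Normal to plane UWX: n = (4, 2, -4); plane equation n·P = 30.
Requiring n·V = 30: (4)r + (10) = 30.
So r = 5.

5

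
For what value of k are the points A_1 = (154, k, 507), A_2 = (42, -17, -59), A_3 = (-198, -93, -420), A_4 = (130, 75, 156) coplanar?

327

The points are coplanar iff A_1A_2 · (A_1A_3 × A_1A_4) = 0.
Expanding, this is linear in k: (-19832)k + (6485064) = 0.
So k = 327.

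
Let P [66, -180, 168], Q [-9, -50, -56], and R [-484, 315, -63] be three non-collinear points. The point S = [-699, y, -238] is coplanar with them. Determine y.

536

A normal to the plane is n = PQ × PR = (80850, 105875, 34375).
S lies in the plane iff n · PS = 0.
This gives (105875)y + (-56749000) = 0, so y = 536.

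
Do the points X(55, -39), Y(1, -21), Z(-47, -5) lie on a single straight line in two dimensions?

Yes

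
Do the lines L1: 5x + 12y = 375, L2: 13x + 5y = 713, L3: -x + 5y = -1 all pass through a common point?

Intersecting L1 and L2: solving the 2×2 system gives (x, y) = (51, 10).
Substitute into L3: (-1)(51) + (5)(10) = -1.
This equals -1, so (51, 10) lies on all three lines and they are concurrent.

Yes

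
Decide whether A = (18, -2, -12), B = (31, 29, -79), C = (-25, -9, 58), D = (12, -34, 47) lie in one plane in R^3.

Yes

With A as base: AB = (13, 31, -67), AC = (-43, -7, 70), AD = (-6, -32, 59).
AC × AD = (1827, 2117, 1334).
AB · (AC × AD) = 0.
The scalar triple product vanishes, so the four points are coplanar.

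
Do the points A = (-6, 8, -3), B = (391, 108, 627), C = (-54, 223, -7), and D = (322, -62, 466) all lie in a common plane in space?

A normal to the plane through A, B, C is n = AB × AC = (-135850, -28652, 90155).
The plane has equation n·P = 315419. For D: n·D = 44954.
44954 ≠ 315419, so D is off the plane.

No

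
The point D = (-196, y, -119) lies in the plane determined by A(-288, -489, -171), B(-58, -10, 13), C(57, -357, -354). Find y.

Coplanarity requires AB · (AC × AD) = 0.
AB = (230, 479, 184), AC = (345, 132, -183); the triple product is linear in y with coefficient 105570 and constant term 34310250.
Setting it to zero: y = -325.

-325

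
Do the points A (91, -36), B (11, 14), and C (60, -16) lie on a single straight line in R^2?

No

AB = (-80, 50), AC = (-31, 20).
Twice the signed area of △ABC is (-80)(20) − (50)(-31) = -50.
The area is nonzero, so the three points are not collinear.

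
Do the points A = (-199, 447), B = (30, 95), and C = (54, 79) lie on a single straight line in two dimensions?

No

AB = (229, -352), AC = (253, -368).
Twice the signed area of △ABC is (229)(-368) − (-352)(253) = 4784.
The area is nonzero, so the three points are not collinear.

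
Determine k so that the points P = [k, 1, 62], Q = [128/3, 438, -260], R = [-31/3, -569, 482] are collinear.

59/3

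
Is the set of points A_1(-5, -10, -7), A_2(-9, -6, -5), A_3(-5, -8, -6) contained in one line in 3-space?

A_1A_2 = (-4, 4, 2), A_1A_3 = (0, 2, 1).
Comparing components 3 and 1: (2)(0) − (-4)(1) = 4 ≠ 0, so A_1A_2 and A_1A_3 are not parallel and the points are not collinear.

No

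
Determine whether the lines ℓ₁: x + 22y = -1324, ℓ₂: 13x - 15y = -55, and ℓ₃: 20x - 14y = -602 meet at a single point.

Yes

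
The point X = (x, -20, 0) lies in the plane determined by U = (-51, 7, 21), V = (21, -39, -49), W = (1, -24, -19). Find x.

A normal to the plane is n = UV × UW = (-330, -760, 160).
X lies in the plane iff n · UX = 0.
This gives (-330)x + (330) = 0, so x = 1.

1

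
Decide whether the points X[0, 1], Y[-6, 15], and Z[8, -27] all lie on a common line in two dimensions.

No

XY = (-6, 14), XZ = (8, -28).
If collinear, XZ would be a scalar multiple of XY. But (-6)·(-28) ≠ (14)·(8) (difference 56), so they are not parallel; the points are not collinear.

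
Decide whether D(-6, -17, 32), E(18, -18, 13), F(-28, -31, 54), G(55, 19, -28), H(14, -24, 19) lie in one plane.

No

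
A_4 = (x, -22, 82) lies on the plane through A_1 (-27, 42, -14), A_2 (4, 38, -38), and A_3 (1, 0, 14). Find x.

The plane through A_1, A_2, A_3 has equation −1120x − 1540y − 1190z = -17780.
Substituting A_4: (-1120)x + (-63700) = -17780, so x = -41.

-41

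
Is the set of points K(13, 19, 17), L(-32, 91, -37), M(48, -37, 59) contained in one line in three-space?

Yes

KL = (-45, 72, -54), KM = (35, -56, 42).
Each component of KM is -7/9 times the corresponding component of KL, so KM = -7/9·KL and the points are collinear.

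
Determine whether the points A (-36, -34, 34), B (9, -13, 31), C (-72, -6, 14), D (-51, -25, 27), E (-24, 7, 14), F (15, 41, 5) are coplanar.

The plane through A, B, C has normal n = AB × AC = (-336, 1008, 2016) and equation n·P = 46368.
Checking the remaining points: n·D = 46368, n·E = 43344, n·F = 46368.
Since n·E = 43344 ≠ 46368, E is off the plane and the points are not all coplanar.

No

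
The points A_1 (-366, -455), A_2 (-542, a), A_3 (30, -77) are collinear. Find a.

-623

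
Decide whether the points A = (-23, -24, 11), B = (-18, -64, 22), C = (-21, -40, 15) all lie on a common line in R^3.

No

AB = (5, -40, 11), AC = (2, -16, 4).
AB × AC = (16, 2, 0).
The cross product is nonzero, so the points do not lie on one line.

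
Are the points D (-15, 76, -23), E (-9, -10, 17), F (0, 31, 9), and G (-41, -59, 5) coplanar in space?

No

With D as base: DE = (6, -86, 40), DF = (15, -45, 32), DG = (-26, -135, 28).
DF × DG = (3060, -1252, -3195).
DE · (DF × DG) = -1768.
Since -1768 ≠ 0, the four points are not coplanar.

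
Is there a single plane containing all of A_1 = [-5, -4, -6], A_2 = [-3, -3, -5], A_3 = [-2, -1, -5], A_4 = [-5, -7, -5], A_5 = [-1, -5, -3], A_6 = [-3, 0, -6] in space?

Yes

The plane through A_1, A_2, A_3 has normal n = A_1A_2 × A_1A_3 = (-2, 1, 3) and equation n·P = -12.
Checking the remaining points: n·A_4 = -12, n·A_5 = -12, n·A_6 = -12.
All equal -12, so all 6 points lie in one plane.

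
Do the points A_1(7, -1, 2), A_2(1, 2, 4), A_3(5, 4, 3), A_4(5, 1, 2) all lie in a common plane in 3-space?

No

With A_1 as base: A_1A_2 = (-6, 3, 2), A_1A_3 = (-2, 5, 1), A_1A_4 = (-2, 2, 0).
A_1A_3 × A_1A_4 = (-2, -2, 6).
A_1A_2 · (A_1A_3 × A_1A_4) = 18.
Since 18 ≠ 0, the four points are not coplanar.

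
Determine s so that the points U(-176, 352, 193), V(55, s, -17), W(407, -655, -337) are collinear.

Collinearity requires UV × UW = 0; each component is linear in s.
The x-component gives (-530)s + (-24910) = 0, so s = -47.
The remaining components then also vanish.

-47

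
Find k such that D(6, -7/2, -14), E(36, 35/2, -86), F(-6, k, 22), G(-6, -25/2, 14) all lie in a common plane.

The points are coplanar iff DE · (DF × DG) = 0.
Expanding, this is linear in k: (-24)k + (-156) = 0.
So k = -13/2.

-13/2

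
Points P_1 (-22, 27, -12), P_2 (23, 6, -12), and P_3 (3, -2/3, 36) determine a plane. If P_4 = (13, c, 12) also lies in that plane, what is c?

8/3

A normal to the plane is n = P_1P_2 × P_1P_3 = (-1008, -2160, -720).
P_4 lies in the plane iff n · P_1P_4 = 0.
This gives (-2160)c + (5760) = 0, so c = 8/3.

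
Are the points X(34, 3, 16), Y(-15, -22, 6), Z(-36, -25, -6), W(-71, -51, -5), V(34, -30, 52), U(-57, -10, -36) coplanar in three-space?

No

The plane through X, Y, Z has normal n = XY × XZ = (270, -378, -378) and equation n·P = 1998.
Checking the remaining points: n·W = 1998, n·V = 864, n·U = 1998.
Since n·V = 864 ≠ 1998, V is off the plane and the points are not all coplanar.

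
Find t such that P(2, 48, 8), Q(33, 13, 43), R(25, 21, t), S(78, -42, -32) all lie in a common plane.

3

Normal to plane PQS: n = (4550, 3900, -130); plane equation n·X = 195260.
Requiring n·R = 195260: (-130)t + (195650) = 195260.
So t = 3.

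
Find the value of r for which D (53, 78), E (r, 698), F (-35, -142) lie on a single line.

301

The three points are collinear iff det[DE; DF] = 0.
This determinant is linear in r: (-220)r + (66220) = 0, so r = 301.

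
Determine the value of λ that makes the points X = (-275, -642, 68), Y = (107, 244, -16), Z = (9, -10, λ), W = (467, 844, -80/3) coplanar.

40/3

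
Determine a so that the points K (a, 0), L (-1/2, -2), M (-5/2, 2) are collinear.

-3/2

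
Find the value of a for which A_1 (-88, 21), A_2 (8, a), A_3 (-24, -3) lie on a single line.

-15

Collinearity: (A_2 − A_1) must be parallel to (A_3 − A_1) = (64, -24).
Cross-multiplying the components: (a − 21)·(64) = (96)·(-24).
Solving gives a = -15.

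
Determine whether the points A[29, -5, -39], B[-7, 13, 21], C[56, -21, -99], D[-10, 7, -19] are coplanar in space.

Yes

A normal to the plane through A, B, C is n = AB × AC = (-120, -540, 90).
The plane has equation n·P = -4290. For D: n·D = -4290.
Equal, so D lies in the plane and all four are coplanar.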